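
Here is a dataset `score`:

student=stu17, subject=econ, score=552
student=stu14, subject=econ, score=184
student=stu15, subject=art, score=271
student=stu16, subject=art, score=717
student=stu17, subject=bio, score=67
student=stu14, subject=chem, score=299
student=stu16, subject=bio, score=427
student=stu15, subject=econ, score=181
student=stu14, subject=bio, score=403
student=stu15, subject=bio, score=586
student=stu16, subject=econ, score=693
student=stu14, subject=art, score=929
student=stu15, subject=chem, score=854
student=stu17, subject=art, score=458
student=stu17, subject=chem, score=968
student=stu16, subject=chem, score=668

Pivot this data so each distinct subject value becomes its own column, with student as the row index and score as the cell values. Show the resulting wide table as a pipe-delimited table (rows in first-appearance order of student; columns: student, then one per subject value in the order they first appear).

Columns: student plus the 4 distinct subject values (econ, art, bio, chem).
For example, row stu17 column econ takes score=552 from the long row (stu17, econ).

| student | econ | art | bio | chem |
| stu17 | 552 | 458 | 67 | 968 |
| stu14 | 184 | 929 | 403 | 299 |
| stu15 | 181 | 271 | 586 | 854 |
| stu16 | 693 | 717 | 427 | 668 |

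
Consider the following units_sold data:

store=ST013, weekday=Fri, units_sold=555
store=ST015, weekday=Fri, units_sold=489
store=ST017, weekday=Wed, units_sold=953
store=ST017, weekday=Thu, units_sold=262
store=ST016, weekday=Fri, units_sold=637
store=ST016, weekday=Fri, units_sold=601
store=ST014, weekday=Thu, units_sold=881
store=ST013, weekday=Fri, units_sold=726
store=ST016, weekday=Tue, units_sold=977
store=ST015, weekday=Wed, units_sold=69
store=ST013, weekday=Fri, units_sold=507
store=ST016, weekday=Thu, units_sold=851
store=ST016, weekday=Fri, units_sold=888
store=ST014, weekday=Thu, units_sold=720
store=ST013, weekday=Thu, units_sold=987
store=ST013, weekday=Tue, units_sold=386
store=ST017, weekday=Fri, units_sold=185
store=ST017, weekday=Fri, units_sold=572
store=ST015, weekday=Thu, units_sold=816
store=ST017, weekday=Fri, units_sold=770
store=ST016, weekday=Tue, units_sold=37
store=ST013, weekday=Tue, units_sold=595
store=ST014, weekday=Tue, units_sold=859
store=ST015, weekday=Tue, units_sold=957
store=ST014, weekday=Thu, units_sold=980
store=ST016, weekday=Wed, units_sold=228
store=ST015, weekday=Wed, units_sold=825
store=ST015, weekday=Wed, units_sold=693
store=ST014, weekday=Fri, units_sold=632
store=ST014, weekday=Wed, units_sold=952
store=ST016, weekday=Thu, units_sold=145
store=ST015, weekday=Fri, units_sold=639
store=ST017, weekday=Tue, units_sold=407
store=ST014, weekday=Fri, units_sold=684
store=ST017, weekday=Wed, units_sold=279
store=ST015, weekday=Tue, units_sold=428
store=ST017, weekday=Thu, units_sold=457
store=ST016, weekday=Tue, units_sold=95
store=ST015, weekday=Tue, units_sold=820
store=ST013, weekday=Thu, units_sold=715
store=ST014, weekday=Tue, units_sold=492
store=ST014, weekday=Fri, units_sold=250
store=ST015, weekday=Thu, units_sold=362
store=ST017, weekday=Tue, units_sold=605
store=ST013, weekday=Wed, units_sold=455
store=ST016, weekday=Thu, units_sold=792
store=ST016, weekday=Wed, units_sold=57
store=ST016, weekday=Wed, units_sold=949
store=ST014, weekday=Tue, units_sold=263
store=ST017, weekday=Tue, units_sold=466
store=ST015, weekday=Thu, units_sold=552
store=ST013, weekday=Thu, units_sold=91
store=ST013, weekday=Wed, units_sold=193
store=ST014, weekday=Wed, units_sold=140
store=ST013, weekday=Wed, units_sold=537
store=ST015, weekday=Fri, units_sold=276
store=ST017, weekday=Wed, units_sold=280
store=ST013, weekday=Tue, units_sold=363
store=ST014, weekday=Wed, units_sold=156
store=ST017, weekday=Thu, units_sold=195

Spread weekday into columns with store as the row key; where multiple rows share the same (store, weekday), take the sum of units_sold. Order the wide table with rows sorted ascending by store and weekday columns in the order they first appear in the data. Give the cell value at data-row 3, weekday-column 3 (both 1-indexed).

1730

With rows sorted ascending by store, row 3 is store=ST015. weekday columns in first-appearance order: Fri, Wed, Thu, Tue; column 3 is Thu.
Long rows with store=ST015, weekday=Thu: 816 + 362 + 552 = 1730.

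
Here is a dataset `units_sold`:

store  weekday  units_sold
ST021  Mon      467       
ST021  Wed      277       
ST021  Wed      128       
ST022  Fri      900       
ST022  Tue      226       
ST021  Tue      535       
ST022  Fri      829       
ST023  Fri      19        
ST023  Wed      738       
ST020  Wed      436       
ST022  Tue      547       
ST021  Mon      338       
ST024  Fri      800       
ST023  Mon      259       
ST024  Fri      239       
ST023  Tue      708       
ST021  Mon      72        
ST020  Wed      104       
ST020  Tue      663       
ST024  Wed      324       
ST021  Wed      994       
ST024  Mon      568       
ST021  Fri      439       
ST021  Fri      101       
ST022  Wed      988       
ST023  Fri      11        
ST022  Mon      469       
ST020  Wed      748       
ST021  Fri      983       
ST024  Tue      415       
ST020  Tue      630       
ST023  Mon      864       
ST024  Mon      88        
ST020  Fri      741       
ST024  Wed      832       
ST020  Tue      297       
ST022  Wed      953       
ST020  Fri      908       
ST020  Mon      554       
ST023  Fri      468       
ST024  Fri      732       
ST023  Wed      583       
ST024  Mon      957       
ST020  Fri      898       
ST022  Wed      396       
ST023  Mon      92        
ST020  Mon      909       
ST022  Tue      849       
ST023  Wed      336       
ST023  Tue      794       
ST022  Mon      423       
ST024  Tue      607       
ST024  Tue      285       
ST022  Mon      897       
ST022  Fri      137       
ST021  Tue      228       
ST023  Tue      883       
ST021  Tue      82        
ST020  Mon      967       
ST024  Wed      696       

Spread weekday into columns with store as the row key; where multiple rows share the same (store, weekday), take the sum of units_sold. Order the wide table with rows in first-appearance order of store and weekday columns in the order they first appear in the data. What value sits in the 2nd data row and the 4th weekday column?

1622

With rows in first-appearance order of store, row 2 is store=ST022. weekday columns in first-appearance order: Mon, Wed, Fri, Tue; column 4 is Tue.
Long rows with store=ST022, weekday=Tue: 226 + 547 + 849 = 1622.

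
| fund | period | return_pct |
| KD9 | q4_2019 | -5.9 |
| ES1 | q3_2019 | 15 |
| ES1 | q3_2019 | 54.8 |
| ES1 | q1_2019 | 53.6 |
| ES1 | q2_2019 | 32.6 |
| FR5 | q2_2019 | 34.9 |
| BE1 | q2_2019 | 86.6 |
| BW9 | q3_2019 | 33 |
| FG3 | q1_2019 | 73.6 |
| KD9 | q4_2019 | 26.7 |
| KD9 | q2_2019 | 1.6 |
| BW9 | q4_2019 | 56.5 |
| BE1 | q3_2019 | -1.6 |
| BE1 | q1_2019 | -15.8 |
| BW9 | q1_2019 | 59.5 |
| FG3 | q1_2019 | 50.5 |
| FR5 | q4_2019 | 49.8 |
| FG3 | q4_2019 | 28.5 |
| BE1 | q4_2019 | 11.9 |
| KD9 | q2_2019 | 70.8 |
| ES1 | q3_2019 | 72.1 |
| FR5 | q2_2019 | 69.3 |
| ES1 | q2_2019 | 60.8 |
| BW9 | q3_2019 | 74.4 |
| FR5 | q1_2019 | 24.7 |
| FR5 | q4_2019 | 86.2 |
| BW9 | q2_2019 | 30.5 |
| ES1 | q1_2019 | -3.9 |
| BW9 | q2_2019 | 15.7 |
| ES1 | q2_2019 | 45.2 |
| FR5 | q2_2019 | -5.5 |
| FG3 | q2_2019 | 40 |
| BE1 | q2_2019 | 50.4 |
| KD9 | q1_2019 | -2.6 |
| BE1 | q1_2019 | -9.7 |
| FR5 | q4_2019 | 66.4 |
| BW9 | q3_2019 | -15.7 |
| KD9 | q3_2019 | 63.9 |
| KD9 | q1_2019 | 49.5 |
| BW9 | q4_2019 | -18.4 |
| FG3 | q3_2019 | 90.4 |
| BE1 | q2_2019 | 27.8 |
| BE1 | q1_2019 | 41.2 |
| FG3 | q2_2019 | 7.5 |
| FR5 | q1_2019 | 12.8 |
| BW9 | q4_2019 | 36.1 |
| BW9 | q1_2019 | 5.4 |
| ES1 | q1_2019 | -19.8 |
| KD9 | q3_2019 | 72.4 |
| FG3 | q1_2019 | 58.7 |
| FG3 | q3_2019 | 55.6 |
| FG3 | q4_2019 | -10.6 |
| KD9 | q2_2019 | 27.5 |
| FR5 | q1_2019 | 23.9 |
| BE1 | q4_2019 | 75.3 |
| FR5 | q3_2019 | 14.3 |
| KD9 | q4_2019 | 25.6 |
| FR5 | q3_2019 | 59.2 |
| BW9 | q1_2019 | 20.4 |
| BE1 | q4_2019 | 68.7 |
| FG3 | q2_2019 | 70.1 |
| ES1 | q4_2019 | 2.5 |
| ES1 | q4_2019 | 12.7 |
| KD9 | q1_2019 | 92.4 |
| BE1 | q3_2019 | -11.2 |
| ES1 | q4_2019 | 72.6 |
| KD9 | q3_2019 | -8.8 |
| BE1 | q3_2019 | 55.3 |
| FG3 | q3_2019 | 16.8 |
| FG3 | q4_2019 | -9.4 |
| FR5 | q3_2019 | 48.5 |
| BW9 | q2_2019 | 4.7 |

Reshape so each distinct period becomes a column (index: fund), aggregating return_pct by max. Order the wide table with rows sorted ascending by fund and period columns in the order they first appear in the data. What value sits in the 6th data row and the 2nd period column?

72.4

With rows sorted ascending by fund, row 6 is fund=KD9. period columns in first-appearance order: q4_2019, q3_2019, q1_2019, q2_2019; column 2 is q3_2019.
Long rows with fund=KD9, period=q3_2019: max(63.9, 72.4, -8.8) = 72.4.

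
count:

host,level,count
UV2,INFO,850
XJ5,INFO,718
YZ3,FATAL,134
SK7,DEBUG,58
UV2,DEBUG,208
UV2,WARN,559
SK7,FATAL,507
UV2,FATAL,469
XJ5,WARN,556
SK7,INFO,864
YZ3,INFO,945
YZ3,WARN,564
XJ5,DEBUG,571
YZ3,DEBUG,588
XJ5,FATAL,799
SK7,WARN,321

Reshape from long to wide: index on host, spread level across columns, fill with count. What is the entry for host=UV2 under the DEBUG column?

208

Wide layout: rows indexed by host, columns are the 4 distinct level values (INFO, FATAL, DEBUG, WARN).
Cell (host=UV2, level=DEBUG) draws from the long row where host=UV2 and level=DEBUG, which has count=208.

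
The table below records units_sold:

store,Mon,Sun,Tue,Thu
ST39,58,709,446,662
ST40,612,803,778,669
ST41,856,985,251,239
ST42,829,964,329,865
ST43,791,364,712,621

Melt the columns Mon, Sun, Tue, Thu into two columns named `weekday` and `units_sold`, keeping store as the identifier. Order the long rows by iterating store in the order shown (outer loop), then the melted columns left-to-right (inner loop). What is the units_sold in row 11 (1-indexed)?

20 rows total (5 × 4). Row 11: index ⌊(11-1)/4⌋ = 2 into store → ST41; (11-1) mod 4 = 2 into the melted columns → Tue.
So row 11 is (ST41, Tue, 251); units_sold = 251.

251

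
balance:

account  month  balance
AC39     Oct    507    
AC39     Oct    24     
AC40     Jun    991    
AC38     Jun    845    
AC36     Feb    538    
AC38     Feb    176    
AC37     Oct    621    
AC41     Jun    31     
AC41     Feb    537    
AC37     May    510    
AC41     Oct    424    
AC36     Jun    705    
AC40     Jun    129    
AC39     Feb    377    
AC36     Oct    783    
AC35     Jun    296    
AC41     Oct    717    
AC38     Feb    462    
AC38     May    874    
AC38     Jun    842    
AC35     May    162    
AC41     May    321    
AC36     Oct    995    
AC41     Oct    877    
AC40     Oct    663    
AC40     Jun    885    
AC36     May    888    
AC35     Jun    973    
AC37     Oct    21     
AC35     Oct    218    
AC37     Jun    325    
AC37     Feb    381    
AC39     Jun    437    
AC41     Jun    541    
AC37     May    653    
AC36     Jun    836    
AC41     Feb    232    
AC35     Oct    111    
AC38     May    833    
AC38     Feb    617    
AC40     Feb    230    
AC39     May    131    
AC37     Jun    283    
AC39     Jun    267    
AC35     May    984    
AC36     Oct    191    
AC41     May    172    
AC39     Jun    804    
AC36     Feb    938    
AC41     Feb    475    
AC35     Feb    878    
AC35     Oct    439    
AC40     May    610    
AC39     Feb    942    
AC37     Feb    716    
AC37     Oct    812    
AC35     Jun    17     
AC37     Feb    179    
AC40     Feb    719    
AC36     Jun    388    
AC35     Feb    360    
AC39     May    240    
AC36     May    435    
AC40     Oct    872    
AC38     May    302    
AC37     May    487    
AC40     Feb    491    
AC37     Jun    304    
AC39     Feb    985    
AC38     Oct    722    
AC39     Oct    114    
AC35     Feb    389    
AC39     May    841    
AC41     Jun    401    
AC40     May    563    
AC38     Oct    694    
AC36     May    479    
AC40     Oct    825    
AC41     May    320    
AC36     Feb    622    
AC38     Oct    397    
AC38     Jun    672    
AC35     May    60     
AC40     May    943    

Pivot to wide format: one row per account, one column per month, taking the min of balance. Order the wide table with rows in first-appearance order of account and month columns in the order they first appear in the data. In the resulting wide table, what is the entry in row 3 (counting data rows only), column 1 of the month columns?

With rows in first-appearance order of account, row 3 is account=AC38. month columns in first-appearance order: Oct, Jun, Feb, May; column 1 is Oct.
Long rows with account=AC38, month=Oct: min(722, 694, 397) = 397.

397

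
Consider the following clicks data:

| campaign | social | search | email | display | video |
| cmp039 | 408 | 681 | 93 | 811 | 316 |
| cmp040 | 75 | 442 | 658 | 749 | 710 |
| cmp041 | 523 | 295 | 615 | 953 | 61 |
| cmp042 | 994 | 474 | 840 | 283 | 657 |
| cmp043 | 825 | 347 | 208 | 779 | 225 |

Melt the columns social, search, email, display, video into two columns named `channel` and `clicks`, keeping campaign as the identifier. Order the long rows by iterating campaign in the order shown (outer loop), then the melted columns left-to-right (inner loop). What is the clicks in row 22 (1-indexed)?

347

25 rows total (5 × 5). Row 22: index ⌊(22-1)/5⌋ = 4 into campaign → cmp043; (22-1) mod 5 = 1 into the melted columns → search.
So row 22 is (cmp043, search, 347); clicks = 347.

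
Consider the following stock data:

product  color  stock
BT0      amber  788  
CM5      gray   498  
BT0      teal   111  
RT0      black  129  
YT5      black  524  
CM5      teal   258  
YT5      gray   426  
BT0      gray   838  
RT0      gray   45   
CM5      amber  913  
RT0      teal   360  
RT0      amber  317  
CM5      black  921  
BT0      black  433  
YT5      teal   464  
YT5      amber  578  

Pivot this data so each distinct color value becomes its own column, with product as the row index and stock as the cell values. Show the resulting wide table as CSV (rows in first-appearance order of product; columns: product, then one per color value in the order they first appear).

Columns: product plus the 4 distinct color values (amber, gray, teal, black).
For example, row BT0 column amber takes stock=788 from the long row (BT0, amber).

product,amber,gray,teal,black
BT0,788,838,111,433
CM5,913,498,258,921
RT0,317,45,360,129
YT5,578,426,464,524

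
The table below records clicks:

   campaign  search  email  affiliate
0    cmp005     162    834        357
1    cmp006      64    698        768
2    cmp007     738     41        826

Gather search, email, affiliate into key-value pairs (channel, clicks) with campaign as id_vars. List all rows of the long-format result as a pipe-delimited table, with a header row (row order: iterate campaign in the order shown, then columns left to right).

Each (campaign, column) pair becomes one row: 3 × 3 = 9 rows.
For example, (cmp005, search) → clicks=162.

| campaign | channel | clicks |
| cmp005 | search | 162 |
| cmp005 | email | 834 |
| cmp005 | affiliate | 357 |
| cmp006 | search | 64 |
| cmp006 | email | 698 |
| cmp006 | affiliate | 768 |
| cmp007 | search | 738 |
| cmp007 | email | 41 |
| cmp007 | affiliate | 826 |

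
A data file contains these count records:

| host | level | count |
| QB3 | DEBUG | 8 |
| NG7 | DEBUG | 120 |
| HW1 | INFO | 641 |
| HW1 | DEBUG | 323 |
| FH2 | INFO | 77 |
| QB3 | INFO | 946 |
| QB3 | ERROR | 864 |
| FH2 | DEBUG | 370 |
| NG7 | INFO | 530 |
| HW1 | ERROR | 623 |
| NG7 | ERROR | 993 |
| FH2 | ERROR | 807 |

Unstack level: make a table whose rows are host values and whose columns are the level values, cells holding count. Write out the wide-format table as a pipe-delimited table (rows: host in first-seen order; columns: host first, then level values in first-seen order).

Columns: host plus the 3 distinct level values (DEBUG, INFO, ERROR).
For example, row QB3 column DEBUG takes count=8 from the long row (QB3, DEBUG).

| host | DEBUG | INFO | ERROR |
| QB3 | 8 | 946 | 864 |
| NG7 | 120 | 530 | 993 |
| HW1 | 323 | 641 | 623 |
| FH2 | 370 | 77 | 807 |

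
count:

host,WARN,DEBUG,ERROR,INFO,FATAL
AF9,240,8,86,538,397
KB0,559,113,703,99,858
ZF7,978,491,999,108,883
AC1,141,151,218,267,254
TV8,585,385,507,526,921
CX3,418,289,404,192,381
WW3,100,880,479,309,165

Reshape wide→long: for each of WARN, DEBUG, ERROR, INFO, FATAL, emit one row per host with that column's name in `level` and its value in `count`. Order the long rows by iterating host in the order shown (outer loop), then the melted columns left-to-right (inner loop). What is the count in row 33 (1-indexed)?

35 rows total (7 × 5). Row 33: index ⌊(33-1)/5⌋ = 6 into host → WW3; (33-1) mod 5 = 2 into the melted columns → ERROR.
So row 33 is (WW3, ERROR, 479); count = 479.

479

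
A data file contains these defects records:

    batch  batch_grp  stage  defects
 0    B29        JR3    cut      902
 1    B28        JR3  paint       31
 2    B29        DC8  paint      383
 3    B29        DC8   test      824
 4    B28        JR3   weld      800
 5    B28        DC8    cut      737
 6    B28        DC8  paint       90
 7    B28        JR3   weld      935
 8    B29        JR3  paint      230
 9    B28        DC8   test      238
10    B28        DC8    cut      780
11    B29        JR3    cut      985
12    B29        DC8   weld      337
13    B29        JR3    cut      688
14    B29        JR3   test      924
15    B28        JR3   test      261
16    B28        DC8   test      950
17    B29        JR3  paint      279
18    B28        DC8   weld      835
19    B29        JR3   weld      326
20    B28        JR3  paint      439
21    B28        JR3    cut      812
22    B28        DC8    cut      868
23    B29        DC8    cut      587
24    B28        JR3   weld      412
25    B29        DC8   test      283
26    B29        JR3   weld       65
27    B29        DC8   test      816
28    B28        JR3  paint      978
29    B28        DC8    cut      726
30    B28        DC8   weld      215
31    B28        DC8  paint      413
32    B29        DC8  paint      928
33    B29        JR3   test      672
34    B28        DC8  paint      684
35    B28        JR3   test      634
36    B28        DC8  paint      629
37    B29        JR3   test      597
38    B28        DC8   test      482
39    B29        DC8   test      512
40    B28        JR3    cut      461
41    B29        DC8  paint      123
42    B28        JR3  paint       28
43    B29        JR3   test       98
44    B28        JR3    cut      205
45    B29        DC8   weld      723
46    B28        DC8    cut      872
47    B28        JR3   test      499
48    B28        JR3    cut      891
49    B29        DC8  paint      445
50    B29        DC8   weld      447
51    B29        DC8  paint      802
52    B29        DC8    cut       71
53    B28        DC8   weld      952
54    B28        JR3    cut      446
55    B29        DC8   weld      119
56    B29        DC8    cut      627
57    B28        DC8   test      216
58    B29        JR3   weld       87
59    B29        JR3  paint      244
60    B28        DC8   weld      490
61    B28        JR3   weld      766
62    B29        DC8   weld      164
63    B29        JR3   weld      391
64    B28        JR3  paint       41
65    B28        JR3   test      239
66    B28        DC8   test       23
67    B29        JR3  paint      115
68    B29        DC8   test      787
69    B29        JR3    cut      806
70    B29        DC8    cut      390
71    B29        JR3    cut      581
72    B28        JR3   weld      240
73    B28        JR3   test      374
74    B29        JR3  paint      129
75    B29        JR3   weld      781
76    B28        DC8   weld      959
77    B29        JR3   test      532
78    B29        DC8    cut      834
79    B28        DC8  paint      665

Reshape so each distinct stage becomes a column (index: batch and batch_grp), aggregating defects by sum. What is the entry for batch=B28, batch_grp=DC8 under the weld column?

Rows with batch=B28, batch_grp=DC8 and stage=weld: defects values are 835, 215, 952, 490, 959.
835 + 215 + 952 + 490 + 959 = 3451.

3451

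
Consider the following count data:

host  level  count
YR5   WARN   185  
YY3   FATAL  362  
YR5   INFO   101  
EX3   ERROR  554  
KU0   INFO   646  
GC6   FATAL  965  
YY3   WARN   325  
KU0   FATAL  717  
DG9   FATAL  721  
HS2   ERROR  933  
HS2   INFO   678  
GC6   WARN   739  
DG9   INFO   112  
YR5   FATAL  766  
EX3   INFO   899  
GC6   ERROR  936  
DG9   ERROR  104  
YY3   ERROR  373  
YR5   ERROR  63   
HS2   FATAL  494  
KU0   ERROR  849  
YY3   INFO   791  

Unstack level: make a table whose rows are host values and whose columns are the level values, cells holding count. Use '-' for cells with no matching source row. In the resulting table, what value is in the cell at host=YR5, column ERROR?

63

The long row with host=YR5, level=ERROR has count=63.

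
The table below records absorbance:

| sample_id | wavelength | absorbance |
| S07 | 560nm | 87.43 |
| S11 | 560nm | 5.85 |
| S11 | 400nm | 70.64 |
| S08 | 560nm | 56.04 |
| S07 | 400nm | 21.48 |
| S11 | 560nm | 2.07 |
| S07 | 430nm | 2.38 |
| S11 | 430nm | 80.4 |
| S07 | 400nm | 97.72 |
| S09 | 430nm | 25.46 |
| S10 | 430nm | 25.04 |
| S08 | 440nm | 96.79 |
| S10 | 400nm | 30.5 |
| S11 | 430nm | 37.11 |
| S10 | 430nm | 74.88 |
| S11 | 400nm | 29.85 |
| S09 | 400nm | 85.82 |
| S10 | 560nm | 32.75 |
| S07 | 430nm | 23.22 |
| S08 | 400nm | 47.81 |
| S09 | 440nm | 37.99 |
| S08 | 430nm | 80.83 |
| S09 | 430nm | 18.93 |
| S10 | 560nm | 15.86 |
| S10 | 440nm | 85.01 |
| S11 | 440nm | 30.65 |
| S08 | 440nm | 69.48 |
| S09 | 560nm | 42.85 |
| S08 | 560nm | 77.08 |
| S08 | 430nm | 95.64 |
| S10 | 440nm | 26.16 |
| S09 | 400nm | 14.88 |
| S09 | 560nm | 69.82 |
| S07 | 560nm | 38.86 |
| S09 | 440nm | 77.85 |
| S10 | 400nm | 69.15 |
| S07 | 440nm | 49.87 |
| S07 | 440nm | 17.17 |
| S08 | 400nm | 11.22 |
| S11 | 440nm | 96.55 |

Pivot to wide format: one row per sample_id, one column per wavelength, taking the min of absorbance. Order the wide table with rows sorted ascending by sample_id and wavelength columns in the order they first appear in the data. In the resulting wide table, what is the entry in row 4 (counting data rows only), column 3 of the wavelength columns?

25.04

With rows sorted ascending by sample_id, row 4 is sample_id=S10. wavelength columns in first-appearance order: 560nm, 400nm, 430nm, 440nm; column 3 is 430nm.
Long rows with sample_id=S10, wavelength=430nm: min(25.04, 74.88) = 25.04.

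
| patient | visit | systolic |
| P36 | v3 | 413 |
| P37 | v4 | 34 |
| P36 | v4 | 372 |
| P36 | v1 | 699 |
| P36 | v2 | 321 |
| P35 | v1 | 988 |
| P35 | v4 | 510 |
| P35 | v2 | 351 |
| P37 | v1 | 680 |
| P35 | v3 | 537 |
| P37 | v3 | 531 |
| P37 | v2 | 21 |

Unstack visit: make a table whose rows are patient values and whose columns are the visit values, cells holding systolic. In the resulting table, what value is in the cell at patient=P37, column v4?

34

Wide layout: rows indexed by patient, columns are the 4 distinct visit values (v3, v4, v1, v2).
Cell (patient=P37, visit=v4) draws from the long row where patient=P37 and visit=v4, which has systolic=34.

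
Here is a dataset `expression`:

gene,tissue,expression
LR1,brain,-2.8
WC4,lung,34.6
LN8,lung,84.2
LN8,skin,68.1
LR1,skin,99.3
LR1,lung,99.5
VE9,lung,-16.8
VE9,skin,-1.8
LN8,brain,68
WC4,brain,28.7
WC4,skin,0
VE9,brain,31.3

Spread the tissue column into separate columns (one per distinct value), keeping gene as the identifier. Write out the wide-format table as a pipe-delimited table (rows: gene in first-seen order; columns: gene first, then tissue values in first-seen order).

| gene | brain | lung | skin |
| LR1 | -2.8 | 99.5 | 99.3 |
| WC4 | 28.7 | 34.6 | 0 |
| LN8 | 68 | 84.2 | 68.1 |
| VE9 | 31.3 | -16.8 | -1.8 |

Columns: gene plus the 3 distinct tissue values (brain, lung, skin).
For example, row LR1 column brain takes expression=-2.8 from the long row (LR1, brain).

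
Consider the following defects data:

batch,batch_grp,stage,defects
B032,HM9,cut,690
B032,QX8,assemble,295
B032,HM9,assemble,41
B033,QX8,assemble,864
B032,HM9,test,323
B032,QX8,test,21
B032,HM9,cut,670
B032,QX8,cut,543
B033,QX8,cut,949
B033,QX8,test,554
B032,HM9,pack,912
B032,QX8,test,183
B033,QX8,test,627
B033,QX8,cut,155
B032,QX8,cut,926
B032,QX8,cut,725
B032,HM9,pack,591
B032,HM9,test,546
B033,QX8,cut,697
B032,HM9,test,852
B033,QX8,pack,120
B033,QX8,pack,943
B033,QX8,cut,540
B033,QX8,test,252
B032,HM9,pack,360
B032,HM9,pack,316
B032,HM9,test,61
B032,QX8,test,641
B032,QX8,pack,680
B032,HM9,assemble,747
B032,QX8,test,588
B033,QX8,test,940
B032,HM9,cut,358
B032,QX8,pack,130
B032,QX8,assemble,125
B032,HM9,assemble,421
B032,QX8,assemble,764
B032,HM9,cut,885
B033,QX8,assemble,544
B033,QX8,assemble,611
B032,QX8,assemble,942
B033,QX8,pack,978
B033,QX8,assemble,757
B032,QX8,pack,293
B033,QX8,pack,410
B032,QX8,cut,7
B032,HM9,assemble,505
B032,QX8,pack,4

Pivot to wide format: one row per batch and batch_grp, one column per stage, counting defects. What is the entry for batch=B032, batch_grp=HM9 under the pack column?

Rows with batch=B032, batch_grp=HM9 and stage=pack: defects values are 912, 591, 360, 316.
4 rows match — count = 4.

4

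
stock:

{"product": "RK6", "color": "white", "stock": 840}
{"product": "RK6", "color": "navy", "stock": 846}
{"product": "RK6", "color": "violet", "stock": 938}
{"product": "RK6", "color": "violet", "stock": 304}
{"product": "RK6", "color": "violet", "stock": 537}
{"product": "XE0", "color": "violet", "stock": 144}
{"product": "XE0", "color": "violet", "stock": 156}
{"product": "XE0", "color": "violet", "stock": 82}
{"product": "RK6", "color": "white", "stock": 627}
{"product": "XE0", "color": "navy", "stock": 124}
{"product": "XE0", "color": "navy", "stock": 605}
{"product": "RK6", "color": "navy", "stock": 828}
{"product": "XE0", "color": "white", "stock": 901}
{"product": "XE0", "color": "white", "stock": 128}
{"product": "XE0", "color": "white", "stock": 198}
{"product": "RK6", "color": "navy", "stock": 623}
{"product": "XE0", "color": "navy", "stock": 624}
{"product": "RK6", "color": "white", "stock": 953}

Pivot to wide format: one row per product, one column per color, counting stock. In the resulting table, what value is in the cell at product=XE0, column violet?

Rows with product=XE0 and color=violet: stock values are 144, 156, 82.
3 rows match — count = 3.

3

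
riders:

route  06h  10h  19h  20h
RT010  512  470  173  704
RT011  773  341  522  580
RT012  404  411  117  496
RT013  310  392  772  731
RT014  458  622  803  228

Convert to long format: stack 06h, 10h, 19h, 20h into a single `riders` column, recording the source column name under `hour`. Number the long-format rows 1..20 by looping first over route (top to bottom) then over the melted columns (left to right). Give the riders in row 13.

20 rows total (5 × 4). Row 13: index ⌊(13-1)/4⌋ = 3 into route → RT013; (13-1) mod 4 = 0 into the melted columns → 06h.
So row 13 is (RT013, 06h, 310); riders = 310.

310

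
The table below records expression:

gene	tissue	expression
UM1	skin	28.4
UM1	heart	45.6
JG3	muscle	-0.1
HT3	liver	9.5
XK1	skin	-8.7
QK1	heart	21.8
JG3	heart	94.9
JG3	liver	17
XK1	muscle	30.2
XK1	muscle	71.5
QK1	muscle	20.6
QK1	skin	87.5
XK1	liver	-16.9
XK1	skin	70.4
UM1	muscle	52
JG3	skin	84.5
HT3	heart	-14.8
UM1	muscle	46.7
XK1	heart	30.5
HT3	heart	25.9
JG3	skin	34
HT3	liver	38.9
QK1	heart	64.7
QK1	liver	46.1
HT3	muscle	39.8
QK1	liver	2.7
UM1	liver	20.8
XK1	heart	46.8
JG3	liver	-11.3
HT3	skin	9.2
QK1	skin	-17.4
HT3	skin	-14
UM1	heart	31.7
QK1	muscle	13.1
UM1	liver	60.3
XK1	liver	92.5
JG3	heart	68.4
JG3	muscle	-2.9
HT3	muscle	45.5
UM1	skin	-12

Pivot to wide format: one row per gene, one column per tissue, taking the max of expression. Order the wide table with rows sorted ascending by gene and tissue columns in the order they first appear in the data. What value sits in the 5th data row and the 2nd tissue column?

With rows sorted ascending by gene, row 5 is gene=XK1. tissue columns in first-appearance order: skin, heart, muscle, liver; column 2 is heart.
Long rows with gene=XK1, tissue=heart: max(30.5, 46.8) = 46.8.

46.8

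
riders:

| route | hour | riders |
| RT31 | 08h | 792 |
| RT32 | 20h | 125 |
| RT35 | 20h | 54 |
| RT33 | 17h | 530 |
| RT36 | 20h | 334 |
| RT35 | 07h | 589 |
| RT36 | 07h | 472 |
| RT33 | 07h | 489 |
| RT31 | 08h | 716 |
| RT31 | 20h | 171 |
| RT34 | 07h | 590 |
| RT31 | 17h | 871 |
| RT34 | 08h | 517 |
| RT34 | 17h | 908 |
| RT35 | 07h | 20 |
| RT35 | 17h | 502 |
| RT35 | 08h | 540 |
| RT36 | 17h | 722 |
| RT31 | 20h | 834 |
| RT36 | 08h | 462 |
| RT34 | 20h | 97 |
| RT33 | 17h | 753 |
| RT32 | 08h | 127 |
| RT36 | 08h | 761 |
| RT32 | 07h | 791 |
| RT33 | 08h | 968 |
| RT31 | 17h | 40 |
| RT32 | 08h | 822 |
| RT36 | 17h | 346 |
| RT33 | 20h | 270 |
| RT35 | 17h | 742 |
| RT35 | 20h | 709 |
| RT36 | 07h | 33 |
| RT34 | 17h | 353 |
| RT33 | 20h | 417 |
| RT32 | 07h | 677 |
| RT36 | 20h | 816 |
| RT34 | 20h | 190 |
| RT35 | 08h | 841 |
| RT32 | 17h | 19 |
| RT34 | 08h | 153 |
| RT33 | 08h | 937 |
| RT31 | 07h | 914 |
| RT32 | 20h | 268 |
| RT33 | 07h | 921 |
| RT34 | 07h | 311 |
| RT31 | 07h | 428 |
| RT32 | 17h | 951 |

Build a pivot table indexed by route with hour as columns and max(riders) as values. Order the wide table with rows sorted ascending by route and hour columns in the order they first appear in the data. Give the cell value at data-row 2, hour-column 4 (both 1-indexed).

With rows sorted ascending by route, row 2 is route=RT32. hour columns in first-appearance order: 08h, 20h, 17h, 07h; column 4 is 07h.
Long rows with route=RT32, hour=07h: max(791, 677) = 791.

791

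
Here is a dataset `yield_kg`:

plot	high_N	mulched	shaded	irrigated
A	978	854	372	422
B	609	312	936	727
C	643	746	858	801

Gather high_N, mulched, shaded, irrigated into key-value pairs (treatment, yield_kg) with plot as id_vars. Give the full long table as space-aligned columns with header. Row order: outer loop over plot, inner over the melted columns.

Each (plot, column) pair becomes one row: 3 × 4 = 12 rows.
For example, (A, high_N) → yield_kg=978.

plot  treatment  yield_kg
A     high_N     978     
A     mulched    854     
A     shaded     372     
A     irrigated  422     
B     high_N     609     
B     mulched    312     
B     shaded     936     
B     irrigated  727     
C     high_N     643     
C     mulched    746     
C     shaded     858     
C     irrigated  801     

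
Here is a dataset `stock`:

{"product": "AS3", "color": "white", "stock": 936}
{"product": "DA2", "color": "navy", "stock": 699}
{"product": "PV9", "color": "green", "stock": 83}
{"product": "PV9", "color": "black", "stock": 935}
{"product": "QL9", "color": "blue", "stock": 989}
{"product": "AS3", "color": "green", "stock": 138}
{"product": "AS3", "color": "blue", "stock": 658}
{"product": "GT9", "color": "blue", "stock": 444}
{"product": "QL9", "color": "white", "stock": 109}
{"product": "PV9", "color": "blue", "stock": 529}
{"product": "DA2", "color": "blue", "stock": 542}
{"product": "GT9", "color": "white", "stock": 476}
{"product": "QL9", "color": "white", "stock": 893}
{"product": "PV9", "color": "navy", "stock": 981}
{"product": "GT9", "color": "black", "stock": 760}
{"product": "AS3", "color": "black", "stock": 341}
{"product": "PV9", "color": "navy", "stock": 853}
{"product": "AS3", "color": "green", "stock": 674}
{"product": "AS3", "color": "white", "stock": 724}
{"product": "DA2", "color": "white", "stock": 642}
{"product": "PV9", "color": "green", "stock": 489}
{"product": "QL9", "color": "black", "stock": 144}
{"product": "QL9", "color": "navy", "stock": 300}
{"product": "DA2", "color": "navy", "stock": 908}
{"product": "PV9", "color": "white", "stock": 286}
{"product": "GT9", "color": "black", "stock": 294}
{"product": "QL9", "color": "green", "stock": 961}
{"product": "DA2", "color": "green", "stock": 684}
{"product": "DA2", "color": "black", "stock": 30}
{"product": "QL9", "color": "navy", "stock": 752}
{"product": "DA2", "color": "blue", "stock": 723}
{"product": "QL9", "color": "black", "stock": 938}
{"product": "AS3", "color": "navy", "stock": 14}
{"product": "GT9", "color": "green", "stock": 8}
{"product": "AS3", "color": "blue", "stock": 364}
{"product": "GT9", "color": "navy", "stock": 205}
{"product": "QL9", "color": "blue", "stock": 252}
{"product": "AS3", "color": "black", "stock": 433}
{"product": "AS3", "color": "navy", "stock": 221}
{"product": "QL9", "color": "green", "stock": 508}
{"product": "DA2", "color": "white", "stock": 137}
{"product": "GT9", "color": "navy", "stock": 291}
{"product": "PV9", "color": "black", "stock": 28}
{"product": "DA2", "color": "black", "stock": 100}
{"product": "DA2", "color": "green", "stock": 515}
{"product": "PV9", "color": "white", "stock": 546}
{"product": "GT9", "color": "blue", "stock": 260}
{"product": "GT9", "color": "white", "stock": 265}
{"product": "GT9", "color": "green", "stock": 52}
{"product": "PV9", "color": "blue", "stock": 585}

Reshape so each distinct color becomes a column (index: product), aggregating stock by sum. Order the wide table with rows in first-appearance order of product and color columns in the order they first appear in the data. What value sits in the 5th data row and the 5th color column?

704

With rows in first-appearance order of product, row 5 is product=GT9. color columns in first-appearance order: white, navy, green, black, blue; column 5 is blue.
Long rows with product=GT9, color=blue: 444 + 260 = 704.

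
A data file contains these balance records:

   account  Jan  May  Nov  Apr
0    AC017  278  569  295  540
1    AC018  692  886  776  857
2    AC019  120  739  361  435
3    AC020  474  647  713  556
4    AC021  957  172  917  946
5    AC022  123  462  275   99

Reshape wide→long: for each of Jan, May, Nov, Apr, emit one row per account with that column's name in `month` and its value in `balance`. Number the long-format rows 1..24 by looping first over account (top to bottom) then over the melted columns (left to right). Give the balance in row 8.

24 rows total (6 × 4). Row 8: index ⌊(8-1)/4⌋ = 1 into account → AC018; (8-1) mod 4 = 3 into the melted columns → Apr.
So row 8 is (AC018, Apr, 857); balance = 857.

857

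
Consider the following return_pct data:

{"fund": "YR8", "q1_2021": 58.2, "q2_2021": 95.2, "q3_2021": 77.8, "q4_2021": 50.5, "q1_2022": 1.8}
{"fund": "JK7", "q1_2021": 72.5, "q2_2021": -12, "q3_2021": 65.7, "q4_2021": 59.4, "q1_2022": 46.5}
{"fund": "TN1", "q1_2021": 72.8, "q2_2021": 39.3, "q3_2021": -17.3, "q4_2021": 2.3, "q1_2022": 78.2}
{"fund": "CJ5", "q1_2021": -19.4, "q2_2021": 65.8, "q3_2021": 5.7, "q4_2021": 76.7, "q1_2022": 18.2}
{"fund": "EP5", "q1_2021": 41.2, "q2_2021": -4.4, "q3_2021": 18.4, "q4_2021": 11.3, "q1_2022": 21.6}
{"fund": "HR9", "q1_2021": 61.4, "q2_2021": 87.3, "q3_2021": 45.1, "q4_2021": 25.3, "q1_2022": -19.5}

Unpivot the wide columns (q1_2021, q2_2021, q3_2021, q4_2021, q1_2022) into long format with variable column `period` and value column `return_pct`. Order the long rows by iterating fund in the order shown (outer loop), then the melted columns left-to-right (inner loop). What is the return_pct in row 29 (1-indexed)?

25.3

30 rows total (6 × 5). Row 29: index ⌊(29-1)/5⌋ = 5 into fund → HR9; (29-1) mod 5 = 3 into the melted columns → q4_2021.
So row 29 is (HR9, q4_2021, 25.3); return_pct = 25.3.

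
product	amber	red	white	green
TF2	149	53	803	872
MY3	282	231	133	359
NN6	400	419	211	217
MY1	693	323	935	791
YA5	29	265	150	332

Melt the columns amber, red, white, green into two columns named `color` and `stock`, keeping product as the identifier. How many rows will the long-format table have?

20

5 product values × 4 melted columns = 20 rows.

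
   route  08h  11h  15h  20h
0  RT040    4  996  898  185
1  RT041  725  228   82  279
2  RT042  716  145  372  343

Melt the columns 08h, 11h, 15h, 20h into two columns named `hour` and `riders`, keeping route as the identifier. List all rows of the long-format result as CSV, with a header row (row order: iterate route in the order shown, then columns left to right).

Each (route, column) pair becomes one row: 3 × 4 = 12 rows.
For example, (RT040, 08h) → riders=4.

route,hour,riders
RT040,08h,4
RT040,11h,996
RT040,15h,898
RT040,20h,185
RT041,08h,725
RT041,11h,228
RT041,15h,82
RT041,20h,279
RT042,08h,716
RT042,11h,145
RT042,15h,372
RT042,20h,343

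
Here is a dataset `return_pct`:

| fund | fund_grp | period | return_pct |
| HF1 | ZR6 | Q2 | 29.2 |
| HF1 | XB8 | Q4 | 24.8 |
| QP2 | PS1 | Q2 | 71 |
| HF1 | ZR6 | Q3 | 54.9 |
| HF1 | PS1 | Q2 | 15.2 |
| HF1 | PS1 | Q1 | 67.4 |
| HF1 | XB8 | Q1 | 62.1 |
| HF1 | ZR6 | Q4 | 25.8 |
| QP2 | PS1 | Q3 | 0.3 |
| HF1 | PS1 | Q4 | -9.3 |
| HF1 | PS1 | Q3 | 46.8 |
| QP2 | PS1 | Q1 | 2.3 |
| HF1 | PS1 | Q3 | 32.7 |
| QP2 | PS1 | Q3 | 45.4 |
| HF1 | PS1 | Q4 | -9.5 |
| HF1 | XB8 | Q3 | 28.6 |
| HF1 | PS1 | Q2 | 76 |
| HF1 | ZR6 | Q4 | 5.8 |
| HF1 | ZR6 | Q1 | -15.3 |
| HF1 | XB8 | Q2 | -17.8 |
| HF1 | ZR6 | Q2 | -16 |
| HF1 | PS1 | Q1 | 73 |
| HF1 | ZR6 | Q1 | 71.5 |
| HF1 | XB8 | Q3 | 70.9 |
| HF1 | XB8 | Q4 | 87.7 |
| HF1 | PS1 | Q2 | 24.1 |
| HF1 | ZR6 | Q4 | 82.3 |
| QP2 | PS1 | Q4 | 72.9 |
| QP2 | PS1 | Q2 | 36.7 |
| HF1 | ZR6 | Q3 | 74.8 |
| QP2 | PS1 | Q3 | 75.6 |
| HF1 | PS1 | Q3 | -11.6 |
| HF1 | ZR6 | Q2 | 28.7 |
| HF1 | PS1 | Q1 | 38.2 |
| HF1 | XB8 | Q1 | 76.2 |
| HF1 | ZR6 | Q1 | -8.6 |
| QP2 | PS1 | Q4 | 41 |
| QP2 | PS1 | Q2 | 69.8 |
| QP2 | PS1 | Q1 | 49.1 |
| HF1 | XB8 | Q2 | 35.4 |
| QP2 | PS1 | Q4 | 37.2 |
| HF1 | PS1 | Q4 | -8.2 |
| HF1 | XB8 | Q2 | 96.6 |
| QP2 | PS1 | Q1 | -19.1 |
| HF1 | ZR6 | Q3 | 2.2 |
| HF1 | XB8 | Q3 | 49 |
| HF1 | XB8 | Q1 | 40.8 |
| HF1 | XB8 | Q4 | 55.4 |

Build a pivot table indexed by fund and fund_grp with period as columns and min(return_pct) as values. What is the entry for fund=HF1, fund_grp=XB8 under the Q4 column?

Rows with fund=HF1, fund_grp=XB8 and period=Q4: return_pct values are 24.8, 87.7, 55.4.
min(24.8, 87.7, 55.4) = 24.8.

24.8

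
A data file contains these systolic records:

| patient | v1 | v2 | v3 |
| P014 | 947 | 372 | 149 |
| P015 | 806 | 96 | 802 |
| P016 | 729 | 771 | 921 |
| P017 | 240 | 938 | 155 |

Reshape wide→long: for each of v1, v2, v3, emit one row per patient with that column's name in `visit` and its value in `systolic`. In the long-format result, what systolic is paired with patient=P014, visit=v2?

372

Unpivoting turns each (patient, wide-column) pair into one long row.
The wide cell at row P014, column v2 holds 372, so the long row (P014, v2) has systolic=372.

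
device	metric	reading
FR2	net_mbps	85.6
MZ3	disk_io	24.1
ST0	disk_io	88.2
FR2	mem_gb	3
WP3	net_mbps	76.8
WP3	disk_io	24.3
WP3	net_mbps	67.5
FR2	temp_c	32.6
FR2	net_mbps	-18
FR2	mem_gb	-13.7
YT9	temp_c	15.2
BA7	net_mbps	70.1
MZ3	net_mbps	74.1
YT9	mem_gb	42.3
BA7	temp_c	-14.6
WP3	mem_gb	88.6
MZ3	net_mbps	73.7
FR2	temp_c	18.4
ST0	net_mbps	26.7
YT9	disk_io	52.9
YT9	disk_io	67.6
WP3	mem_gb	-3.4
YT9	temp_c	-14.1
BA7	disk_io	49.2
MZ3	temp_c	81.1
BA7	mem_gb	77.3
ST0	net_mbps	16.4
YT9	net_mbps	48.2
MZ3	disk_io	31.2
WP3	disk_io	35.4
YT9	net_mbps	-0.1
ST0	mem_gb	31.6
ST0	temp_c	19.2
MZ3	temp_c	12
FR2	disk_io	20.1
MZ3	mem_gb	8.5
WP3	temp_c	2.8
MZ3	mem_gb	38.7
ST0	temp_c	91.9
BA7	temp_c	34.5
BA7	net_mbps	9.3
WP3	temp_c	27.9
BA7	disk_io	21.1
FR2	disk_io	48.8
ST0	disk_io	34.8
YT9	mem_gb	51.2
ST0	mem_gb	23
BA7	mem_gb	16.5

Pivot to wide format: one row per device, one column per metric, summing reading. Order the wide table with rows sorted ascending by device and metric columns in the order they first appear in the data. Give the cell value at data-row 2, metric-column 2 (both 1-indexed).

With rows sorted ascending by device, row 2 is device=FR2. metric columns in first-appearance order: net_mbps, disk_io, mem_gb, temp_c; column 2 is disk_io.
Long rows with device=FR2, metric=disk_io: 20.1 + 48.8 = 68.9.

68.9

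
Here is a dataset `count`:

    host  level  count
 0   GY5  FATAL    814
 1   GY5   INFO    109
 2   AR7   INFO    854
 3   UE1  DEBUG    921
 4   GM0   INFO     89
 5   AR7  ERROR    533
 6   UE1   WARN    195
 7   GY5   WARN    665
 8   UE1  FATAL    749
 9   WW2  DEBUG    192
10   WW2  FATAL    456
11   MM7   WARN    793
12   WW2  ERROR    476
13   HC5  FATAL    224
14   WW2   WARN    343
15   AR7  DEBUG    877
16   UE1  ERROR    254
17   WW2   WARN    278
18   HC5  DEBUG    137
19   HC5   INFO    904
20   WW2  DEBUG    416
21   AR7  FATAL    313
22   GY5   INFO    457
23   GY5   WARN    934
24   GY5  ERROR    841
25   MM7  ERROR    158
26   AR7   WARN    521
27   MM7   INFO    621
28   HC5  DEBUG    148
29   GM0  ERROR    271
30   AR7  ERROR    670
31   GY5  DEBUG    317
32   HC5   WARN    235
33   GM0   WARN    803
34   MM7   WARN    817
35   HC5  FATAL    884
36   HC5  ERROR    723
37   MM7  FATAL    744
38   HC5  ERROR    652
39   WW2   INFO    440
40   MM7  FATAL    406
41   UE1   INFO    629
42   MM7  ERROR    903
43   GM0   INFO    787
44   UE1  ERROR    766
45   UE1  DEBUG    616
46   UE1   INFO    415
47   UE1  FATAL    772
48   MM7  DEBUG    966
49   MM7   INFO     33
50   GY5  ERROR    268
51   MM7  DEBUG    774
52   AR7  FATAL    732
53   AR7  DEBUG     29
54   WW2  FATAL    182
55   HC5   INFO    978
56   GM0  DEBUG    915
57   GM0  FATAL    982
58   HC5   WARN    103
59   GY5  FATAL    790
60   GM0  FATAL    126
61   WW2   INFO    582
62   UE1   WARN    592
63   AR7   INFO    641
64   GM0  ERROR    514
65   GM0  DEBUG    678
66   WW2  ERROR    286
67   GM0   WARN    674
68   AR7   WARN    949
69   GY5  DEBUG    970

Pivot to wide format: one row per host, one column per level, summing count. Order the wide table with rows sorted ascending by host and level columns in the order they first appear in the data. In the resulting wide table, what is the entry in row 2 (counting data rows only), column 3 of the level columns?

1593

With rows sorted ascending by host, row 2 is host=GM0. level columns in first-appearance order: FATAL, INFO, DEBUG, ERROR, WARN; column 3 is DEBUG.
Long rows with host=GM0, level=DEBUG: 915 + 678 = 1593.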